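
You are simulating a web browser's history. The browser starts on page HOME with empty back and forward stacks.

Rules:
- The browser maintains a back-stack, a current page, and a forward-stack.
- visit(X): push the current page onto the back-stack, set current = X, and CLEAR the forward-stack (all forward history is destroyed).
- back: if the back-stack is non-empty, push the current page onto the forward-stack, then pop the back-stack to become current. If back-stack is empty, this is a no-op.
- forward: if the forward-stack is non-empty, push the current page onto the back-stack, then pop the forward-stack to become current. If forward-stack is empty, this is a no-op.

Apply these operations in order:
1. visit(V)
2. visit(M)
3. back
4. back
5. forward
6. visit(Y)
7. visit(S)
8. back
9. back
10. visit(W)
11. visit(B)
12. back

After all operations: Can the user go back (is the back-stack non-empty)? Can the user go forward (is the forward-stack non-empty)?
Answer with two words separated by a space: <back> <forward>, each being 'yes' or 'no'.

After 1 (visit(V)): cur=V back=1 fwd=0
After 2 (visit(M)): cur=M back=2 fwd=0
After 3 (back): cur=V back=1 fwd=1
After 4 (back): cur=HOME back=0 fwd=2
After 5 (forward): cur=V back=1 fwd=1
After 6 (visit(Y)): cur=Y back=2 fwd=0
After 7 (visit(S)): cur=S back=3 fwd=0
After 8 (back): cur=Y back=2 fwd=1
After 9 (back): cur=V back=1 fwd=2
After 10 (visit(W)): cur=W back=2 fwd=0
After 11 (visit(B)): cur=B back=3 fwd=0
After 12 (back): cur=W back=2 fwd=1

Answer: yes yes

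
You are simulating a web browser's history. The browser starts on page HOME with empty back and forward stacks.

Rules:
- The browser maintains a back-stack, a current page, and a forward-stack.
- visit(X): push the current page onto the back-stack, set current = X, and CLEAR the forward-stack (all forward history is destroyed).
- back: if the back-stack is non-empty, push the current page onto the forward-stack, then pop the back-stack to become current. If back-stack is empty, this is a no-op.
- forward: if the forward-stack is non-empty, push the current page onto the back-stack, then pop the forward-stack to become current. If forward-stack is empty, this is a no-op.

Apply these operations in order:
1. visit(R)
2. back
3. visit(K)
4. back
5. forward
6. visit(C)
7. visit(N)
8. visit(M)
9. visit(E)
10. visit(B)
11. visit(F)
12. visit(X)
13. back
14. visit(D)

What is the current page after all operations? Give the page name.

After 1 (visit(R)): cur=R back=1 fwd=0
After 2 (back): cur=HOME back=0 fwd=1
After 3 (visit(K)): cur=K back=1 fwd=0
After 4 (back): cur=HOME back=0 fwd=1
After 5 (forward): cur=K back=1 fwd=0
After 6 (visit(C)): cur=C back=2 fwd=0
After 7 (visit(N)): cur=N back=3 fwd=0
After 8 (visit(M)): cur=M back=4 fwd=0
After 9 (visit(E)): cur=E back=5 fwd=0
After 10 (visit(B)): cur=B back=6 fwd=0
After 11 (visit(F)): cur=F back=7 fwd=0
After 12 (visit(X)): cur=X back=8 fwd=0
After 13 (back): cur=F back=7 fwd=1
After 14 (visit(D)): cur=D back=8 fwd=0

Answer: D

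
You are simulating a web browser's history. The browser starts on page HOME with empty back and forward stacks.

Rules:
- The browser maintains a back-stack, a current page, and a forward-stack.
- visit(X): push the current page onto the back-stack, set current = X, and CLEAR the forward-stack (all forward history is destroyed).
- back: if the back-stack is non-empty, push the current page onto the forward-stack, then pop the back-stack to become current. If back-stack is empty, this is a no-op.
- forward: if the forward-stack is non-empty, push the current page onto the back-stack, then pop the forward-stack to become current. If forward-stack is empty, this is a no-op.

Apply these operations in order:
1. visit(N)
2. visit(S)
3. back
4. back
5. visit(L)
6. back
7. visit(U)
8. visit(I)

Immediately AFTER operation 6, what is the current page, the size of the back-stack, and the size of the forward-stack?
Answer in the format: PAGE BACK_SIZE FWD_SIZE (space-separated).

After 1 (visit(N)): cur=N back=1 fwd=0
After 2 (visit(S)): cur=S back=2 fwd=0
After 3 (back): cur=N back=1 fwd=1
After 4 (back): cur=HOME back=0 fwd=2
After 5 (visit(L)): cur=L back=1 fwd=0
After 6 (back): cur=HOME back=0 fwd=1

HOME 0 1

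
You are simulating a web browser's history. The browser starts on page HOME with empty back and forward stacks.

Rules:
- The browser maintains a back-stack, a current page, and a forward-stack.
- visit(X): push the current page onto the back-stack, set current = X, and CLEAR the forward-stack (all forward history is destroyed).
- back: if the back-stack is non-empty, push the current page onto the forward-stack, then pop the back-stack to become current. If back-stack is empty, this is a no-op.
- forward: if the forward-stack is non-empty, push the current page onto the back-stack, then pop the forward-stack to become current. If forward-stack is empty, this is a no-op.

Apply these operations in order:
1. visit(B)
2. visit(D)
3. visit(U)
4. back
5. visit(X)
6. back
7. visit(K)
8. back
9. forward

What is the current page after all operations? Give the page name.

Answer: K

Derivation:
After 1 (visit(B)): cur=B back=1 fwd=0
After 2 (visit(D)): cur=D back=2 fwd=0
After 3 (visit(U)): cur=U back=3 fwd=0
After 4 (back): cur=D back=2 fwd=1
After 5 (visit(X)): cur=X back=3 fwd=0
After 6 (back): cur=D back=2 fwd=1
After 7 (visit(K)): cur=K back=3 fwd=0
After 8 (back): cur=D back=2 fwd=1
After 9 (forward): cur=K back=3 fwd=0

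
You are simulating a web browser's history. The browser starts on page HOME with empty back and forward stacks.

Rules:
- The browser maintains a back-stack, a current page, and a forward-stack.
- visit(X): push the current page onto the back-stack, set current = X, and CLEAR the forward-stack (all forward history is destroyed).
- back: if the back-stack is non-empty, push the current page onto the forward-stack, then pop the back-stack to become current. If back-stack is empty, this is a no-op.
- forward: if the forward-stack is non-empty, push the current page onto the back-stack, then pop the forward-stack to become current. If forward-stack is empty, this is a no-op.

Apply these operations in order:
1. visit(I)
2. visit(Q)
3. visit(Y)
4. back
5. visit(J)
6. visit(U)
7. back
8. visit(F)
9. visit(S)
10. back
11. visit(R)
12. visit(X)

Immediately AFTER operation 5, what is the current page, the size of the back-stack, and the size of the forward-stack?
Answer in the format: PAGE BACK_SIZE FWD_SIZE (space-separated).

After 1 (visit(I)): cur=I back=1 fwd=0
After 2 (visit(Q)): cur=Q back=2 fwd=0
After 3 (visit(Y)): cur=Y back=3 fwd=0
After 4 (back): cur=Q back=2 fwd=1
After 5 (visit(J)): cur=J back=3 fwd=0

J 3 0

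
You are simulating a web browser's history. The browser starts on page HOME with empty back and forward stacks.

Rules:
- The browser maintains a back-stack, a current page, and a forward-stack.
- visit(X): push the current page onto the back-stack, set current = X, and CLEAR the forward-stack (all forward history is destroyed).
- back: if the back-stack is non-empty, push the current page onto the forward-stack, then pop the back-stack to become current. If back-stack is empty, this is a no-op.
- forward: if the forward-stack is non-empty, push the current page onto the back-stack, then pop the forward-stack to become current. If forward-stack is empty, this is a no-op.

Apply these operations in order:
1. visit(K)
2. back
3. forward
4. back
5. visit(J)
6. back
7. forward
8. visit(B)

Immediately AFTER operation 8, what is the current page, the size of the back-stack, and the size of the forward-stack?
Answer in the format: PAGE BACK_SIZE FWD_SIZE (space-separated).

After 1 (visit(K)): cur=K back=1 fwd=0
After 2 (back): cur=HOME back=0 fwd=1
After 3 (forward): cur=K back=1 fwd=0
After 4 (back): cur=HOME back=0 fwd=1
After 5 (visit(J)): cur=J back=1 fwd=0
After 6 (back): cur=HOME back=0 fwd=1
After 7 (forward): cur=J back=1 fwd=0
After 8 (visit(B)): cur=B back=2 fwd=0

B 2 0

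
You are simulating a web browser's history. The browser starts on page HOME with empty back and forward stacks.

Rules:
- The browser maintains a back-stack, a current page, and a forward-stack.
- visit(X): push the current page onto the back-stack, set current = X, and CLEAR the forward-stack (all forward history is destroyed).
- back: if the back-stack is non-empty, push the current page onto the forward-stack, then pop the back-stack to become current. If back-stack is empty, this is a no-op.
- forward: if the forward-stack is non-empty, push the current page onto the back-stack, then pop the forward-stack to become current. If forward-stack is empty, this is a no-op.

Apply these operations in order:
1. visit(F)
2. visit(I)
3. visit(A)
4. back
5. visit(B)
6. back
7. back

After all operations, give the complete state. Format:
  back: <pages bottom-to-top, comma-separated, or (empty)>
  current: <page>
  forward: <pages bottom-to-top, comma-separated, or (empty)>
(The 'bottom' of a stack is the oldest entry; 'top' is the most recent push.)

After 1 (visit(F)): cur=F back=1 fwd=0
After 2 (visit(I)): cur=I back=2 fwd=0
After 3 (visit(A)): cur=A back=3 fwd=0
After 4 (back): cur=I back=2 fwd=1
After 5 (visit(B)): cur=B back=3 fwd=0
After 6 (back): cur=I back=2 fwd=1
After 7 (back): cur=F back=1 fwd=2

Answer: back: HOME
current: F
forward: B,I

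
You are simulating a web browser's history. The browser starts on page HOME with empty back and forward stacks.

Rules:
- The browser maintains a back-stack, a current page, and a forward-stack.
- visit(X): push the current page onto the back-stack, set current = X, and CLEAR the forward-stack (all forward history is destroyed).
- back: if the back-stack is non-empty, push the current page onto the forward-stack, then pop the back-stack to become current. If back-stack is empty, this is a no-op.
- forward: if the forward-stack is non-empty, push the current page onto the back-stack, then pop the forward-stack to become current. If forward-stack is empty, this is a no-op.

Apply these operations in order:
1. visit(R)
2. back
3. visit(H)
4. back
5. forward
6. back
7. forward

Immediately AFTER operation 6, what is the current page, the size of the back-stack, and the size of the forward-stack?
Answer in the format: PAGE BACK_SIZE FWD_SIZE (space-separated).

After 1 (visit(R)): cur=R back=1 fwd=0
After 2 (back): cur=HOME back=0 fwd=1
After 3 (visit(H)): cur=H back=1 fwd=0
After 4 (back): cur=HOME back=0 fwd=1
After 5 (forward): cur=H back=1 fwd=0
After 6 (back): cur=HOME back=0 fwd=1

HOME 0 1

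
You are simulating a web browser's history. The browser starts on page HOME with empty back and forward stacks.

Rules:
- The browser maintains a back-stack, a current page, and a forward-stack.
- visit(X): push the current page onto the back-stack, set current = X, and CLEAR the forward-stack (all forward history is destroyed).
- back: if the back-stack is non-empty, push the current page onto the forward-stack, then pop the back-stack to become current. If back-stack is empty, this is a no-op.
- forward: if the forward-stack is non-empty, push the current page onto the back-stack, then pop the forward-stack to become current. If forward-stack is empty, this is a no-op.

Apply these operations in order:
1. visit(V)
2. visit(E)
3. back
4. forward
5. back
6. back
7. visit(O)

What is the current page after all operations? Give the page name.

After 1 (visit(V)): cur=V back=1 fwd=0
After 2 (visit(E)): cur=E back=2 fwd=0
After 3 (back): cur=V back=1 fwd=1
After 4 (forward): cur=E back=2 fwd=0
After 5 (back): cur=V back=1 fwd=1
After 6 (back): cur=HOME back=0 fwd=2
After 7 (visit(O)): cur=O back=1 fwd=0

Answer: O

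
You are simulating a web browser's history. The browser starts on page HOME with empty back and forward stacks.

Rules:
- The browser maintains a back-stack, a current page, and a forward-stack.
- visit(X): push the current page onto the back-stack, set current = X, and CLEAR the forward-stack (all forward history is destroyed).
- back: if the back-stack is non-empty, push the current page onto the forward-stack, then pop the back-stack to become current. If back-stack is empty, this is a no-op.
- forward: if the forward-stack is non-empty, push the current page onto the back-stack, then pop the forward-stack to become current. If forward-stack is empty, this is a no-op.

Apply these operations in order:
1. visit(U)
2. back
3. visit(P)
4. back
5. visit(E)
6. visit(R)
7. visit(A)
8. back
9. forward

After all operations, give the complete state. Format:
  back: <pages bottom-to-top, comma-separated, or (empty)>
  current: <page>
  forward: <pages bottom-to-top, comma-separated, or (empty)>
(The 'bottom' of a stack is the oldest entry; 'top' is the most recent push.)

After 1 (visit(U)): cur=U back=1 fwd=0
After 2 (back): cur=HOME back=0 fwd=1
After 3 (visit(P)): cur=P back=1 fwd=0
After 4 (back): cur=HOME back=0 fwd=1
After 5 (visit(E)): cur=E back=1 fwd=0
After 6 (visit(R)): cur=R back=2 fwd=0
After 7 (visit(A)): cur=A back=3 fwd=0
After 8 (back): cur=R back=2 fwd=1
After 9 (forward): cur=A back=3 fwd=0

Answer: back: HOME,E,R
current: A
forward: (empty)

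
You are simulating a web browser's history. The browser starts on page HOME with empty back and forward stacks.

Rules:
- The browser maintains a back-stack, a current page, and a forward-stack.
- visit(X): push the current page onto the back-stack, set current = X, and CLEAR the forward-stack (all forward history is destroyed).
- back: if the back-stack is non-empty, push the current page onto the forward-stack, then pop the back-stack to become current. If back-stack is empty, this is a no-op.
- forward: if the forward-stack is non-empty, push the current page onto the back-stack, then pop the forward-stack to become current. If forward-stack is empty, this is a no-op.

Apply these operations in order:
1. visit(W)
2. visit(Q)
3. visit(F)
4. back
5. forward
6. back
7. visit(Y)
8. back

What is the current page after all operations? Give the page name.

After 1 (visit(W)): cur=W back=1 fwd=0
After 2 (visit(Q)): cur=Q back=2 fwd=0
After 3 (visit(F)): cur=F back=3 fwd=0
After 4 (back): cur=Q back=2 fwd=1
After 5 (forward): cur=F back=3 fwd=0
After 6 (back): cur=Q back=2 fwd=1
After 7 (visit(Y)): cur=Y back=3 fwd=0
After 8 (back): cur=Q back=2 fwd=1

Answer: Q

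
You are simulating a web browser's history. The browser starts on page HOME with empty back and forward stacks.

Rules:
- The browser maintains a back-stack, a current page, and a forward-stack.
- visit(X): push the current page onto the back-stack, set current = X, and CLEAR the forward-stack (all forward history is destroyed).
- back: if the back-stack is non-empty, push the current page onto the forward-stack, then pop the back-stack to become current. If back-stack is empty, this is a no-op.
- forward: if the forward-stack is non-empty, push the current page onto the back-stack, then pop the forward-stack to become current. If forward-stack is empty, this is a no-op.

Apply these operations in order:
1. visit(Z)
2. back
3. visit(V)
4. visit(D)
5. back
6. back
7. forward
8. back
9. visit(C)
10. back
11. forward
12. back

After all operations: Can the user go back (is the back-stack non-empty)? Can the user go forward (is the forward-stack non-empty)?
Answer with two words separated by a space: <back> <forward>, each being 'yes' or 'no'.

After 1 (visit(Z)): cur=Z back=1 fwd=0
After 2 (back): cur=HOME back=0 fwd=1
After 3 (visit(V)): cur=V back=1 fwd=0
After 4 (visit(D)): cur=D back=2 fwd=0
After 5 (back): cur=V back=1 fwd=1
After 6 (back): cur=HOME back=0 fwd=2
After 7 (forward): cur=V back=1 fwd=1
After 8 (back): cur=HOME back=0 fwd=2
After 9 (visit(C)): cur=C back=1 fwd=0
After 10 (back): cur=HOME back=0 fwd=1
After 11 (forward): cur=C back=1 fwd=0
After 12 (back): cur=HOME back=0 fwd=1

Answer: no yes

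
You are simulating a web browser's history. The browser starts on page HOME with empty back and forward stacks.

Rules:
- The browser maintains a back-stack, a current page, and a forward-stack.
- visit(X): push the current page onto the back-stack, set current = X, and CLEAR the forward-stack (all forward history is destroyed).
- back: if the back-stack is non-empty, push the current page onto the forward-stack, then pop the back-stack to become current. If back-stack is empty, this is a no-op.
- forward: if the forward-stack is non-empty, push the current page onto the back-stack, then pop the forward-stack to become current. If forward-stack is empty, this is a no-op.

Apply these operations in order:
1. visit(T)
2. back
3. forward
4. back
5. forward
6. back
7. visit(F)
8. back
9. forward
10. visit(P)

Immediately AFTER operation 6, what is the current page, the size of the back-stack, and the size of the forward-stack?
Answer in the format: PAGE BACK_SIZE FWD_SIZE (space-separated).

After 1 (visit(T)): cur=T back=1 fwd=0
After 2 (back): cur=HOME back=0 fwd=1
After 3 (forward): cur=T back=1 fwd=0
After 4 (back): cur=HOME back=0 fwd=1
After 5 (forward): cur=T back=1 fwd=0
After 6 (back): cur=HOME back=0 fwd=1

HOME 0 1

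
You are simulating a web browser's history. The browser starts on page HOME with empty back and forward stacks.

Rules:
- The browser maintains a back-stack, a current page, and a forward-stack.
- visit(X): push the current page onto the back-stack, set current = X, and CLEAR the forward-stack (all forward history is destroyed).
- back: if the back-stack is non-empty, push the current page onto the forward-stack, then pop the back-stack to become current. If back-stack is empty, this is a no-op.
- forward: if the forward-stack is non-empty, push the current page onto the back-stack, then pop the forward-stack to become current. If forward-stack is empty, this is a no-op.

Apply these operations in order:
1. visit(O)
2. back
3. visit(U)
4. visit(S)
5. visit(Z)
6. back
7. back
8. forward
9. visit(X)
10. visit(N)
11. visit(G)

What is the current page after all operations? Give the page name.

After 1 (visit(O)): cur=O back=1 fwd=0
After 2 (back): cur=HOME back=0 fwd=1
After 3 (visit(U)): cur=U back=1 fwd=0
After 4 (visit(S)): cur=S back=2 fwd=0
After 5 (visit(Z)): cur=Z back=3 fwd=0
After 6 (back): cur=S back=2 fwd=1
After 7 (back): cur=U back=1 fwd=2
After 8 (forward): cur=S back=2 fwd=1
After 9 (visit(X)): cur=X back=3 fwd=0
After 10 (visit(N)): cur=N back=4 fwd=0
After 11 (visit(G)): cur=G back=5 fwd=0

Answer: G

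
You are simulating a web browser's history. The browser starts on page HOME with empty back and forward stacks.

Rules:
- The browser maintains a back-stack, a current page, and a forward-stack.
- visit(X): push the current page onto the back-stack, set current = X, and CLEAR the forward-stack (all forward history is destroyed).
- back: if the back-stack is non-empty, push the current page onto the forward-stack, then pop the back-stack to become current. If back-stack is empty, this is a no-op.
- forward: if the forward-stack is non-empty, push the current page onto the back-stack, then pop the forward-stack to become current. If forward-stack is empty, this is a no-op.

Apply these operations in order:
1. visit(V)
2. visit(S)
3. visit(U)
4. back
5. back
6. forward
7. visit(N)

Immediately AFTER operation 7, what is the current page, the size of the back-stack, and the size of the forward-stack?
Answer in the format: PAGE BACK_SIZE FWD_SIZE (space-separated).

After 1 (visit(V)): cur=V back=1 fwd=0
After 2 (visit(S)): cur=S back=2 fwd=0
After 3 (visit(U)): cur=U back=3 fwd=0
After 4 (back): cur=S back=2 fwd=1
After 5 (back): cur=V back=1 fwd=2
After 6 (forward): cur=S back=2 fwd=1
After 7 (visit(N)): cur=N back=3 fwd=0

N 3 0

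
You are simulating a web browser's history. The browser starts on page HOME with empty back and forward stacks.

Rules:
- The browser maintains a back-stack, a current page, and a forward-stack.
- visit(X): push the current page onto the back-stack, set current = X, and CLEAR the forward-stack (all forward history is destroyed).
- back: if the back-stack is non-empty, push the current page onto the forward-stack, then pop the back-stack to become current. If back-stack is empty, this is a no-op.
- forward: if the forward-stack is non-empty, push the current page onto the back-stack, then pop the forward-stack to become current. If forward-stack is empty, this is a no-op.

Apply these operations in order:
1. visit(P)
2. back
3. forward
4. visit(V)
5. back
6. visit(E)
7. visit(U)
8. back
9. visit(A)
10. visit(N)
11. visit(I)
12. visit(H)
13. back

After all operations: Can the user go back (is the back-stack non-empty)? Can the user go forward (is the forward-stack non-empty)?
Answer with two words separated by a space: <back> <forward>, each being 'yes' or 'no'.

After 1 (visit(P)): cur=P back=1 fwd=0
After 2 (back): cur=HOME back=0 fwd=1
After 3 (forward): cur=P back=1 fwd=0
After 4 (visit(V)): cur=V back=2 fwd=0
After 5 (back): cur=P back=1 fwd=1
After 6 (visit(E)): cur=E back=2 fwd=0
After 7 (visit(U)): cur=U back=3 fwd=0
After 8 (back): cur=E back=2 fwd=1
After 9 (visit(A)): cur=A back=3 fwd=0
After 10 (visit(N)): cur=N back=4 fwd=0
After 11 (visit(I)): cur=I back=5 fwd=0
After 12 (visit(H)): cur=H back=6 fwd=0
After 13 (back): cur=I back=5 fwd=1

Answer: yes yes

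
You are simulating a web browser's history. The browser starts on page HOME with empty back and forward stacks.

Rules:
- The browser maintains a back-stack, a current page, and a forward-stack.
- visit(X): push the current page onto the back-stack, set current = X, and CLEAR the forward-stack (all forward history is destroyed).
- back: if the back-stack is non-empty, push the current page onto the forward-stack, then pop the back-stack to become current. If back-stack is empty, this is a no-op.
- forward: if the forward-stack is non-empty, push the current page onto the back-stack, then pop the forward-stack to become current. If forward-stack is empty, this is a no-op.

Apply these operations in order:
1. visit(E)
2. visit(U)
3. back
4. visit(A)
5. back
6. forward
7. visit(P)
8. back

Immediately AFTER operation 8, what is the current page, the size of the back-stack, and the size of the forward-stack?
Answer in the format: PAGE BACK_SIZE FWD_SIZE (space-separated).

After 1 (visit(E)): cur=E back=1 fwd=0
After 2 (visit(U)): cur=U back=2 fwd=0
After 3 (back): cur=E back=1 fwd=1
After 4 (visit(A)): cur=A back=2 fwd=0
After 5 (back): cur=E back=1 fwd=1
After 6 (forward): cur=A back=2 fwd=0
After 7 (visit(P)): cur=P back=3 fwd=0
After 8 (back): cur=A back=2 fwd=1

A 2 1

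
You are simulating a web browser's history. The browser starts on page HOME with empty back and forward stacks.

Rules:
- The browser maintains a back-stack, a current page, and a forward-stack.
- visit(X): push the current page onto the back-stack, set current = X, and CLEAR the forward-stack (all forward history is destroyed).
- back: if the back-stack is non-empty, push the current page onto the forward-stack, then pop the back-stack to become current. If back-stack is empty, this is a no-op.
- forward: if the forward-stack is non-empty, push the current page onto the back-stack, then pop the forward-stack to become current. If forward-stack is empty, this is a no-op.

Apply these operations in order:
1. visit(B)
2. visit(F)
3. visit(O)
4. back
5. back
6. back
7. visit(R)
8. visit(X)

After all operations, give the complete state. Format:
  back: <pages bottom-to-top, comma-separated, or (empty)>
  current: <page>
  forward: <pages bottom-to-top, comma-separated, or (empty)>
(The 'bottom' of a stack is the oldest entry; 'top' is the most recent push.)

After 1 (visit(B)): cur=B back=1 fwd=0
After 2 (visit(F)): cur=F back=2 fwd=0
After 3 (visit(O)): cur=O back=3 fwd=0
After 4 (back): cur=F back=2 fwd=1
After 5 (back): cur=B back=1 fwd=2
After 6 (back): cur=HOME back=0 fwd=3
After 7 (visit(R)): cur=R back=1 fwd=0
After 8 (visit(X)): cur=X back=2 fwd=0

Answer: back: HOME,R
current: X
forward: (empty)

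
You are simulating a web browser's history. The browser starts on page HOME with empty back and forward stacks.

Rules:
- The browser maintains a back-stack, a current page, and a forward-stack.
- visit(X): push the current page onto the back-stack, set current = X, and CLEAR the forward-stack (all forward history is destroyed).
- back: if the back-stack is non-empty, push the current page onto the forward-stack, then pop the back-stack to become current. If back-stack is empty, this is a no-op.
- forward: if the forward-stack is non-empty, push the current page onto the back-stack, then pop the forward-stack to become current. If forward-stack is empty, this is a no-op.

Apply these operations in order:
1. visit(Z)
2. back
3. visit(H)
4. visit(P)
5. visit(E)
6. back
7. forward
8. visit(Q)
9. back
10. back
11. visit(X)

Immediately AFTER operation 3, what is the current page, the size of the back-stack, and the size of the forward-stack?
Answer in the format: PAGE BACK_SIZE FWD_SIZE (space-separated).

After 1 (visit(Z)): cur=Z back=1 fwd=0
After 2 (back): cur=HOME back=0 fwd=1
After 3 (visit(H)): cur=H back=1 fwd=0

H 1 0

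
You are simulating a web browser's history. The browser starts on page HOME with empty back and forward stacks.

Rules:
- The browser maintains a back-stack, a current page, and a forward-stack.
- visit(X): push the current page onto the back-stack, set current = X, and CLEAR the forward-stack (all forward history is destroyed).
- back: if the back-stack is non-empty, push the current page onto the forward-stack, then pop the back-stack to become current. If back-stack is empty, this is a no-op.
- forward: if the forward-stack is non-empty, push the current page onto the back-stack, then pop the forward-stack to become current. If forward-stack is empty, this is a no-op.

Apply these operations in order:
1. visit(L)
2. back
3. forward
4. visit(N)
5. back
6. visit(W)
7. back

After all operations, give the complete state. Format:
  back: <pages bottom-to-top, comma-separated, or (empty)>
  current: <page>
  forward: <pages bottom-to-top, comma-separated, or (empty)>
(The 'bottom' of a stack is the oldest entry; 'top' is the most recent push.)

After 1 (visit(L)): cur=L back=1 fwd=0
After 2 (back): cur=HOME back=0 fwd=1
After 3 (forward): cur=L back=1 fwd=0
After 4 (visit(N)): cur=N back=2 fwd=0
After 5 (back): cur=L back=1 fwd=1
After 6 (visit(W)): cur=W back=2 fwd=0
After 7 (back): cur=L back=1 fwd=1

Answer: back: HOME
current: L
forward: W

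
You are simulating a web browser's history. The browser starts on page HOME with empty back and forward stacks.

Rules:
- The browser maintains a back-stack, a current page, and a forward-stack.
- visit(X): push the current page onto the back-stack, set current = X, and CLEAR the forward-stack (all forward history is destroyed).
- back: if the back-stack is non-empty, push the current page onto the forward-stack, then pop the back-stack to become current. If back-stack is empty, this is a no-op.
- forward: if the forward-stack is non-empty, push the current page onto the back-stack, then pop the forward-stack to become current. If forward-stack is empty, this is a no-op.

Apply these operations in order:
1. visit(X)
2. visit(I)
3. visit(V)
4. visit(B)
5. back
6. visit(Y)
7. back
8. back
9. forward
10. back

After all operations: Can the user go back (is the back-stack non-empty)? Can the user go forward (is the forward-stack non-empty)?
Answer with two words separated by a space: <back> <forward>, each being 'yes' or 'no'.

Answer: yes yes

Derivation:
After 1 (visit(X)): cur=X back=1 fwd=0
After 2 (visit(I)): cur=I back=2 fwd=0
After 3 (visit(V)): cur=V back=3 fwd=0
After 4 (visit(B)): cur=B back=4 fwd=0
After 5 (back): cur=V back=3 fwd=1
After 6 (visit(Y)): cur=Y back=4 fwd=0
After 7 (back): cur=V back=3 fwd=1
After 8 (back): cur=I back=2 fwd=2
After 9 (forward): cur=V back=3 fwd=1
After 10 (back): cur=I back=2 fwd=2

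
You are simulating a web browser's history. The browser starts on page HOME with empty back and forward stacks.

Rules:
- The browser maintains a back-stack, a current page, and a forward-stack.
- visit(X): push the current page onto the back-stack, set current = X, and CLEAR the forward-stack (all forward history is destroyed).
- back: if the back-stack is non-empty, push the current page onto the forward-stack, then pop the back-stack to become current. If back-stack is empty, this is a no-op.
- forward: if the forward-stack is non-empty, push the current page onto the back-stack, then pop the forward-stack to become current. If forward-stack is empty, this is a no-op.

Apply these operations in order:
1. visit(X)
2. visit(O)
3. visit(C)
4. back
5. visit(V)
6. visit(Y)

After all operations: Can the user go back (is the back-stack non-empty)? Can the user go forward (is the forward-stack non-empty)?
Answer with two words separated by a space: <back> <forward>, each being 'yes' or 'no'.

After 1 (visit(X)): cur=X back=1 fwd=0
After 2 (visit(O)): cur=O back=2 fwd=0
After 3 (visit(C)): cur=C back=3 fwd=0
After 4 (back): cur=O back=2 fwd=1
After 5 (visit(V)): cur=V back=3 fwd=0
After 6 (visit(Y)): cur=Y back=4 fwd=0

Answer: yes no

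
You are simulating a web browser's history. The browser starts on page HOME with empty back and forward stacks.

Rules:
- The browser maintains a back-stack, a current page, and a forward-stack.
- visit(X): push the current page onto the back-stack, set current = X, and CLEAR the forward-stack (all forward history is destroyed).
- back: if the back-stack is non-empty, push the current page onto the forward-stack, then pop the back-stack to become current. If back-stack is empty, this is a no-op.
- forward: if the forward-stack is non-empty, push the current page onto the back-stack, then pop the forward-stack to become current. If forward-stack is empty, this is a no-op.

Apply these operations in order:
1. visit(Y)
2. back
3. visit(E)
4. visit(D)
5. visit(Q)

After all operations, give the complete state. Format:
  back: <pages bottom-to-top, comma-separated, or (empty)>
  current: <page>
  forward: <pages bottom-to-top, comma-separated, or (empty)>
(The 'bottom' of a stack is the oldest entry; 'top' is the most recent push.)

Answer: back: HOME,E,D
current: Q
forward: (empty)

Derivation:
After 1 (visit(Y)): cur=Y back=1 fwd=0
After 2 (back): cur=HOME back=0 fwd=1
After 3 (visit(E)): cur=E back=1 fwd=0
After 4 (visit(D)): cur=D back=2 fwd=0
After 5 (visit(Q)): cur=Q back=3 fwd=0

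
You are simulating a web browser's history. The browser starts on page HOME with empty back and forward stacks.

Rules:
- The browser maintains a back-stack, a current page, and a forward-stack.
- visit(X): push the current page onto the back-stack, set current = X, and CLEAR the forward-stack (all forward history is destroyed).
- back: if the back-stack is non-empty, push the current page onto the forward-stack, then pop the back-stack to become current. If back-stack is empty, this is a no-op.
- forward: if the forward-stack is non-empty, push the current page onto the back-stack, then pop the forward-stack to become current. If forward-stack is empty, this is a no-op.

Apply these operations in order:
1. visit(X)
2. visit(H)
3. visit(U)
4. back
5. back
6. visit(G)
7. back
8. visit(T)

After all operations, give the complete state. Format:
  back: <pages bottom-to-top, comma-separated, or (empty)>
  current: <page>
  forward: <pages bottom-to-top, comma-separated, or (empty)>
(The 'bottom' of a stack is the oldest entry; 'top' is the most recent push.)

After 1 (visit(X)): cur=X back=1 fwd=0
After 2 (visit(H)): cur=H back=2 fwd=0
After 3 (visit(U)): cur=U back=3 fwd=0
After 4 (back): cur=H back=2 fwd=1
After 5 (back): cur=X back=1 fwd=2
After 6 (visit(G)): cur=G back=2 fwd=0
After 7 (back): cur=X back=1 fwd=1
After 8 (visit(T)): cur=T back=2 fwd=0

Answer: back: HOME,X
current: T
forward: (empty)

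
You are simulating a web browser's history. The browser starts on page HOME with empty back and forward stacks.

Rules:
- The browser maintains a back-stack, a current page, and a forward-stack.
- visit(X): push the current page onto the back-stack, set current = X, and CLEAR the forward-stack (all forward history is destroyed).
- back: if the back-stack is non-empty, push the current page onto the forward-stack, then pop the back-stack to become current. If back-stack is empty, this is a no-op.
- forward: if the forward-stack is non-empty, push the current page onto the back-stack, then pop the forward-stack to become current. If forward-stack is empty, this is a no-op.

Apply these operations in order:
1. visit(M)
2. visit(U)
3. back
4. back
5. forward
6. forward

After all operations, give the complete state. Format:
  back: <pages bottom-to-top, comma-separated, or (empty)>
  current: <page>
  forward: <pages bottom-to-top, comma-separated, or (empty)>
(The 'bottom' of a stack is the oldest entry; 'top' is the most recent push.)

Answer: back: HOME,M
current: U
forward: (empty)

Derivation:
After 1 (visit(M)): cur=M back=1 fwd=0
After 2 (visit(U)): cur=U back=2 fwd=0
After 3 (back): cur=M back=1 fwd=1
After 4 (back): cur=HOME back=0 fwd=2
After 5 (forward): cur=M back=1 fwd=1
After 6 (forward): cur=U back=2 fwd=0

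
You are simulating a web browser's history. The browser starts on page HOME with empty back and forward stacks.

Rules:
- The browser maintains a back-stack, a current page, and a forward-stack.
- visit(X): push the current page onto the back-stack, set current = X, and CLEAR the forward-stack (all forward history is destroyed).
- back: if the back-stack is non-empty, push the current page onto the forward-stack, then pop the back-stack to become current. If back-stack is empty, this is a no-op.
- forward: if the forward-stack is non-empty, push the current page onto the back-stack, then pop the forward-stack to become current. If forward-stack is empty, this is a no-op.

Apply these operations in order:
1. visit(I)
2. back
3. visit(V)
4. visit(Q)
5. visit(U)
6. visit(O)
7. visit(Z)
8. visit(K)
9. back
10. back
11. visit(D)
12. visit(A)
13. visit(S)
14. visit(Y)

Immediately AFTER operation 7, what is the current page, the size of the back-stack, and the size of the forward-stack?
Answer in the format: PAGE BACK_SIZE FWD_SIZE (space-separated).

After 1 (visit(I)): cur=I back=1 fwd=0
After 2 (back): cur=HOME back=0 fwd=1
After 3 (visit(V)): cur=V back=1 fwd=0
After 4 (visit(Q)): cur=Q back=2 fwd=0
After 5 (visit(U)): cur=U back=3 fwd=0
After 6 (visit(O)): cur=O back=4 fwd=0
After 7 (visit(Z)): cur=Z back=5 fwd=0

Z 5 0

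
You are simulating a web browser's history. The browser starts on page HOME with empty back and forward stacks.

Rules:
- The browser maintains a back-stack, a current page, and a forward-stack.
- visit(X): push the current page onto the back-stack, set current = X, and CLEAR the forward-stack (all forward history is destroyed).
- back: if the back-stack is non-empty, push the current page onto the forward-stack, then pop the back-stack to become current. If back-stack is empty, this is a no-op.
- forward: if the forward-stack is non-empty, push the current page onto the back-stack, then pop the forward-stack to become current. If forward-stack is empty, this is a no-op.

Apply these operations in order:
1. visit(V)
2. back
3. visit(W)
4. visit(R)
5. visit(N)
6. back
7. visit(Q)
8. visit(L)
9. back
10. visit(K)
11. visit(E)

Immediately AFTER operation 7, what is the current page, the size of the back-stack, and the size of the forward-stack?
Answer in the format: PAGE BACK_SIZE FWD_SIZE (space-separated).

After 1 (visit(V)): cur=V back=1 fwd=0
After 2 (back): cur=HOME back=0 fwd=1
After 3 (visit(W)): cur=W back=1 fwd=0
After 4 (visit(R)): cur=R back=2 fwd=0
After 5 (visit(N)): cur=N back=3 fwd=0
After 6 (back): cur=R back=2 fwd=1
After 7 (visit(Q)): cur=Q back=3 fwd=0

Q 3 0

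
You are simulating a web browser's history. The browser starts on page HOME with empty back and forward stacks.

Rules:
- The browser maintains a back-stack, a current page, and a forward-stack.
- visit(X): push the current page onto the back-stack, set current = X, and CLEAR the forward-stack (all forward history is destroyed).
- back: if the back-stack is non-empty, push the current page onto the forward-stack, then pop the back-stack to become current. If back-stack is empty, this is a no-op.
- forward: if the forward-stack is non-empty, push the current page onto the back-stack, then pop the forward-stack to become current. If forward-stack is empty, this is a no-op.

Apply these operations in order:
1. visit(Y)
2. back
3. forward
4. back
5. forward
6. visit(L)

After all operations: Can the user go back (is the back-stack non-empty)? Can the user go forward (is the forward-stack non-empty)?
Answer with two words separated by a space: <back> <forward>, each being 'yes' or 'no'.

After 1 (visit(Y)): cur=Y back=1 fwd=0
After 2 (back): cur=HOME back=0 fwd=1
After 3 (forward): cur=Y back=1 fwd=0
After 4 (back): cur=HOME back=0 fwd=1
After 5 (forward): cur=Y back=1 fwd=0
After 6 (visit(L)): cur=L back=2 fwd=0

Answer: yes no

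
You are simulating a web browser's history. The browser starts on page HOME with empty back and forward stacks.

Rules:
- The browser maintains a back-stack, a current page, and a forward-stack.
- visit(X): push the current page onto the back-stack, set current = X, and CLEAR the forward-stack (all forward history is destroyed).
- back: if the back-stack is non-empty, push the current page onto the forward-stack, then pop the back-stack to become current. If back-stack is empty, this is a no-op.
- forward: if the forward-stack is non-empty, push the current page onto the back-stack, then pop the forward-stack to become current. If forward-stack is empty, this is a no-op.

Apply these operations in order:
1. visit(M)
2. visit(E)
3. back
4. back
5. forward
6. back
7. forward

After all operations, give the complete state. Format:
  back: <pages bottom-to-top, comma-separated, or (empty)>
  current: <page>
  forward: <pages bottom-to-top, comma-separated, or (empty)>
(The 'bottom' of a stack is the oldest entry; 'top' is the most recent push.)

Answer: back: HOME
current: M
forward: E

Derivation:
After 1 (visit(M)): cur=M back=1 fwd=0
After 2 (visit(E)): cur=E back=2 fwd=0
After 3 (back): cur=M back=1 fwd=1
After 4 (back): cur=HOME back=0 fwd=2
After 5 (forward): cur=M back=1 fwd=1
After 6 (back): cur=HOME back=0 fwd=2
After 7 (forward): cur=M back=1 fwd=1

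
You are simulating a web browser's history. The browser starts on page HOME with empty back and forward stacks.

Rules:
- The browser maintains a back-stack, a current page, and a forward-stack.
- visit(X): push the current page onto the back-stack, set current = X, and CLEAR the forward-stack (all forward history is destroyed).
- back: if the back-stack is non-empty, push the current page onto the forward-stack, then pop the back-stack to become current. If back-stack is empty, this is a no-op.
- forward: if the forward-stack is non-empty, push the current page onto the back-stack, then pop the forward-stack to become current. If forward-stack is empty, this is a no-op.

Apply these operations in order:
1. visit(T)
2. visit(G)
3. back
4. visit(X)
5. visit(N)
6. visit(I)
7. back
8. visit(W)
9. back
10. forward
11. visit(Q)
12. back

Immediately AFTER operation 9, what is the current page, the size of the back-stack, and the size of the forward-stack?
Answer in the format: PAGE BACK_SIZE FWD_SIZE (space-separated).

After 1 (visit(T)): cur=T back=1 fwd=0
After 2 (visit(G)): cur=G back=2 fwd=0
After 3 (back): cur=T back=1 fwd=1
After 4 (visit(X)): cur=X back=2 fwd=0
After 5 (visit(N)): cur=N back=3 fwd=0
After 6 (visit(I)): cur=I back=4 fwd=0
After 7 (back): cur=N back=3 fwd=1
After 8 (visit(W)): cur=W back=4 fwd=0
After 9 (back): cur=N back=3 fwd=1

N 3 1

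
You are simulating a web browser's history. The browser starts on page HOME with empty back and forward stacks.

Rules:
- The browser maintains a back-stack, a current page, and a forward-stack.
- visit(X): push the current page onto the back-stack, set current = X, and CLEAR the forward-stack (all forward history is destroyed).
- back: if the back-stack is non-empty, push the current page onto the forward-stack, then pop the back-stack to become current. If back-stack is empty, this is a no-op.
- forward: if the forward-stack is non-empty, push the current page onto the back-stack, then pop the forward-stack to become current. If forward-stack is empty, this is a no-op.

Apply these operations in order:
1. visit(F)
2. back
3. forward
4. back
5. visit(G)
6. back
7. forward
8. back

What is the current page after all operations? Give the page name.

Answer: HOME

Derivation:
After 1 (visit(F)): cur=F back=1 fwd=0
After 2 (back): cur=HOME back=0 fwd=1
After 3 (forward): cur=F back=1 fwd=0
After 4 (back): cur=HOME back=0 fwd=1
After 5 (visit(G)): cur=G back=1 fwd=0
After 6 (back): cur=HOME back=0 fwd=1
After 7 (forward): cur=G back=1 fwd=0
After 8 (back): cur=HOME back=0 fwd=1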